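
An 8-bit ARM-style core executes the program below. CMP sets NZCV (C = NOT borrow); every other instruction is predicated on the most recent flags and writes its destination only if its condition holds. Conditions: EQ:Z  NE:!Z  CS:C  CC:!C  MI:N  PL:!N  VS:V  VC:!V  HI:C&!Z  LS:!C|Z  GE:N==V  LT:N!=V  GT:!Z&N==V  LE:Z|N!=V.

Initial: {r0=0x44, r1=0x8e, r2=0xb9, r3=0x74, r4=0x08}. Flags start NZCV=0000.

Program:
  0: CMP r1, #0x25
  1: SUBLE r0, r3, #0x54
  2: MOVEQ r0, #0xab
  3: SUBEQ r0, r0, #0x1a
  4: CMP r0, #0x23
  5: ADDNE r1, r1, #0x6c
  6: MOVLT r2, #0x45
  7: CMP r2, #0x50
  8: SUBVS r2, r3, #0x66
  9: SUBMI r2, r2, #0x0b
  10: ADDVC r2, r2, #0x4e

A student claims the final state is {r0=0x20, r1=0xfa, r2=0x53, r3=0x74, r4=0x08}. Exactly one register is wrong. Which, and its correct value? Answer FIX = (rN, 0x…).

FIX = (r2, 0x88)

0: ✓ CMP  NZCV=0011
1: ✓ SUBLE  r0←0x20
2: · MOVEQ
3: · SUBEQ
4: ✓ CMP  NZCV=1000
5: ✓ ADDNE  r1←0xfa
6: ✓ MOVLT  r2←0x45
7: ✓ CMP  NZCV=1000
8: · SUBVS
9: ✓ SUBMI  r2←0x3a
10: ✓ ADDVC  r2←0x88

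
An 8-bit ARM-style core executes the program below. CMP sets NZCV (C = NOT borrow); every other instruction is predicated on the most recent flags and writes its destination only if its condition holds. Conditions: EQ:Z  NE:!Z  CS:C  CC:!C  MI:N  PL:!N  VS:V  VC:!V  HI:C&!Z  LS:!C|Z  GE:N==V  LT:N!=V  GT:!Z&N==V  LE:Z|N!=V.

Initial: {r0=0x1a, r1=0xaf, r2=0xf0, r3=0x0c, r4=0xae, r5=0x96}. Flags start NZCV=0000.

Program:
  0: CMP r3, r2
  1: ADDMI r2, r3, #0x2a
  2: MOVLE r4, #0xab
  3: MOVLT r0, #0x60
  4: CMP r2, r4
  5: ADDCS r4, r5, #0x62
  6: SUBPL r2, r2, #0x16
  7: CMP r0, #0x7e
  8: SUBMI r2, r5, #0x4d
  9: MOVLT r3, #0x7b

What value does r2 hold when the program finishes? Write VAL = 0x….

0: ✓ CMP  NZCV=0000
1: · ADDMI
2: · MOVLE
3: · MOVLT
4: ✓ CMP  NZCV=0010
5: ✓ ADDCS  r4←0xf8
6: ✓ SUBPL  r2←0xda
7: ✓ CMP  NZCV=1000
8: ✓ SUBMI  r2←0x49
9: ✓ MOVLT  r3←0x7b

VAL = 0x49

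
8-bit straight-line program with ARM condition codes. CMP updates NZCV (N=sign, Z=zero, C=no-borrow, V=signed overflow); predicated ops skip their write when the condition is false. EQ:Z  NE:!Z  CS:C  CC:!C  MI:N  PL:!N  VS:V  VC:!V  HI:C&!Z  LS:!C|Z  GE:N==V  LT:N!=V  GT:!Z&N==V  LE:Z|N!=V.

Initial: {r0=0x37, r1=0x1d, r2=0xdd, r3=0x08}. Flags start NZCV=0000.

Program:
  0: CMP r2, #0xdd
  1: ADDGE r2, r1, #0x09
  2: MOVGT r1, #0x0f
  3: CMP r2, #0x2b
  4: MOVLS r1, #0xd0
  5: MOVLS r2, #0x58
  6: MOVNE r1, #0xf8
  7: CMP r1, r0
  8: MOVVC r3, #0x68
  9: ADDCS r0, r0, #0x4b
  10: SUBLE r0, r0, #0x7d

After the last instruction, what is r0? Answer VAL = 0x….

VAL = 0x05

[0] flags=0110 → (cmp)
[1] flags=0110 GE?T → r2=0x26
[2] flags=0110 GT?F → skip
[3] flags=1000 → (cmp)
[4] flags=1000 LS?T → r1=0xd0
[5] flags=1000 LS?T → r2=0x58
[6] flags=1000 NE?T → r1=0xf8
[7] flags=1010 → (cmp)
[8] flags=1010 VC?T → r3=0x68
[9] flags=1010 CS?T → r0=0x82
[10] flags=1010 LE?T → r0=0x05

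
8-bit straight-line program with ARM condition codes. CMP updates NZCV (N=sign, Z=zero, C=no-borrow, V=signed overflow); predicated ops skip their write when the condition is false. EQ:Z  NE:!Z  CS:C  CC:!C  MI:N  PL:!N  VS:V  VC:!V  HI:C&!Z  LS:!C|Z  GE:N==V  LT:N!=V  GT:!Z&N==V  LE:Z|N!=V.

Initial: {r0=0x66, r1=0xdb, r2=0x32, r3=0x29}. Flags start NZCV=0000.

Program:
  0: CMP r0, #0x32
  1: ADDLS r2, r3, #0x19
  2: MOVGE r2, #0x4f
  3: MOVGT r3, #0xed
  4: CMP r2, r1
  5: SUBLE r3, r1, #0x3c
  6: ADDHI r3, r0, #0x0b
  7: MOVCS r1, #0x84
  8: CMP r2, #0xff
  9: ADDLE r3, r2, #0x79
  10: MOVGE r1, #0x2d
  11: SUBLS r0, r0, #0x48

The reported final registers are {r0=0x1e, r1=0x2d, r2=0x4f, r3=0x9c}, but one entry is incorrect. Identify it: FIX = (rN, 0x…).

FIX = (r3, 0xed)

0: ✓ CMP  NZCV=0010
1: · ADDLS
2: ✓ MOVGE  r2←0x4f
3: ✓ MOVGT  r3←0xed
4: ✓ CMP  NZCV=0000
5: · SUBLE
6: · ADDHI
7: · MOVCS
8: ✓ CMP  NZCV=0000
9: · ADDLE
10: ✓ MOVGE  r1←0x2d
11: ✓ SUBLS  r0←0x1e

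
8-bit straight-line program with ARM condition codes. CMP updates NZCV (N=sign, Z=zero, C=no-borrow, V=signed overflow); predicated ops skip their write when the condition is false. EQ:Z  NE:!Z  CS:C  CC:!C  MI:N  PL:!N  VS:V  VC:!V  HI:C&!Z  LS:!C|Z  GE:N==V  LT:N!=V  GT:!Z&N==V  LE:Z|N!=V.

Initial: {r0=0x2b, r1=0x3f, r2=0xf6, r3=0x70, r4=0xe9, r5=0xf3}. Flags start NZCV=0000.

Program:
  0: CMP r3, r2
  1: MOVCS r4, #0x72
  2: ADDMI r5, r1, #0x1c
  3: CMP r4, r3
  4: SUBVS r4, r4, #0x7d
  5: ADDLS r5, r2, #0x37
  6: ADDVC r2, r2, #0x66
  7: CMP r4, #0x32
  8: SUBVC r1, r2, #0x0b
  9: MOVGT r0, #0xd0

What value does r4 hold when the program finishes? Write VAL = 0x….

0: ✓ CMP  NZCV=0000
1: · MOVCS
2: · ADDMI
3: ✓ CMP  NZCV=0011
4: ✓ SUBVS  r4←0x6c
5: · ADDLS
6: · ADDVC
7: ✓ CMP  NZCV=0010
8: ✓ SUBVC  r1←0xeb
9: ✓ MOVGT  r0←0xd0

VAL = 0x6c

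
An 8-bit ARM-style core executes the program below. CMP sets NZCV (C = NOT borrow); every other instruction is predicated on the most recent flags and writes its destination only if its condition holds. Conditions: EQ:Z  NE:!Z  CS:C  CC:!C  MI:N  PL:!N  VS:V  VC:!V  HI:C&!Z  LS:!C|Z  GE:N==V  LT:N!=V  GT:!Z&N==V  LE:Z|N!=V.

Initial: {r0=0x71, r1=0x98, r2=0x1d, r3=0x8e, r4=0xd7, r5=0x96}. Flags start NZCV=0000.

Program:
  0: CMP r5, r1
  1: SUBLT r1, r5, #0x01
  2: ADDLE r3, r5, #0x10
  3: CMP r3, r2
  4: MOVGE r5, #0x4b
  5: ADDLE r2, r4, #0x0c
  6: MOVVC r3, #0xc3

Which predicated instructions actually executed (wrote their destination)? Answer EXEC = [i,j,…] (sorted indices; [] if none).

0: ✓ CMP  NZCV=1000
1: ✓ SUBLT  r1←0x95
2: ✓ ADDLE  r3←0xa6
3: ✓ CMP  NZCV=1010
4: · MOVGE
5: ✓ ADDLE  r2←0xe3
6: ✓ MOVVC  r3←0xc3

EXEC = [1,2,5,6]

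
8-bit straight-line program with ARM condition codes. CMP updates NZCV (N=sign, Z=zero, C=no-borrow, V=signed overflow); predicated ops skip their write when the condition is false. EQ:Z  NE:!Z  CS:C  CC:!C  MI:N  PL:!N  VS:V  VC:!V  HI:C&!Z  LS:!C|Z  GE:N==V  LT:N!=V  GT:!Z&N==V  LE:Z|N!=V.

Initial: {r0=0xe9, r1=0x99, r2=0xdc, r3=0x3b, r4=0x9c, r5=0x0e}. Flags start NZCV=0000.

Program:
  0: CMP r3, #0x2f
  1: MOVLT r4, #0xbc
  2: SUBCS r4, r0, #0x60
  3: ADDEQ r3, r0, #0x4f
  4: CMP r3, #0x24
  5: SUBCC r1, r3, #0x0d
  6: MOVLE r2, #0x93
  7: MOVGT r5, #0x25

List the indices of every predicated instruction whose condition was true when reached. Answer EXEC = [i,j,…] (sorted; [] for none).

[0] flags=0010 → (cmp)
[1] flags=0010 LT?F → skip
[2] flags=0010 CS?T → r4=0x89
[3] flags=0010 EQ?F → skip
[4] flags=0010 → (cmp)
[5] flags=0010 CC?F → skip
[6] flags=0010 LE?F → skip
[7] flags=0010 GT?T → r5=0x25

EXEC = [2,7]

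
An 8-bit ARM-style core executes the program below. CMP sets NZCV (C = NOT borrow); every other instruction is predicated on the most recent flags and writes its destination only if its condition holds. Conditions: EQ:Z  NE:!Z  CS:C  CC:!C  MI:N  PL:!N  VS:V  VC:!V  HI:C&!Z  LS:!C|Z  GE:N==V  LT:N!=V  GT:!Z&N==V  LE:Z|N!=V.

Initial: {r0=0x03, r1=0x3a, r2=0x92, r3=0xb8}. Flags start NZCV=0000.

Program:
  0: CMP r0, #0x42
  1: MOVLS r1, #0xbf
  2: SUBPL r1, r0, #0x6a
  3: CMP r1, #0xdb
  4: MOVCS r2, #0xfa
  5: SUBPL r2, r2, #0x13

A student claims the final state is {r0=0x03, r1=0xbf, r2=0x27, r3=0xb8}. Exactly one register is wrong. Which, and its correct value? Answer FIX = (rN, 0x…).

[0] flags=1000 → (cmp)
[1] flags=1000 LS?T → r1=0xbf
[2] flags=1000 PL?F → skip
[3] flags=1000 → (cmp)
[4] flags=1000 CS?F → skip
[5] flags=1000 PL?F → skip

FIX = (r2, 0x92)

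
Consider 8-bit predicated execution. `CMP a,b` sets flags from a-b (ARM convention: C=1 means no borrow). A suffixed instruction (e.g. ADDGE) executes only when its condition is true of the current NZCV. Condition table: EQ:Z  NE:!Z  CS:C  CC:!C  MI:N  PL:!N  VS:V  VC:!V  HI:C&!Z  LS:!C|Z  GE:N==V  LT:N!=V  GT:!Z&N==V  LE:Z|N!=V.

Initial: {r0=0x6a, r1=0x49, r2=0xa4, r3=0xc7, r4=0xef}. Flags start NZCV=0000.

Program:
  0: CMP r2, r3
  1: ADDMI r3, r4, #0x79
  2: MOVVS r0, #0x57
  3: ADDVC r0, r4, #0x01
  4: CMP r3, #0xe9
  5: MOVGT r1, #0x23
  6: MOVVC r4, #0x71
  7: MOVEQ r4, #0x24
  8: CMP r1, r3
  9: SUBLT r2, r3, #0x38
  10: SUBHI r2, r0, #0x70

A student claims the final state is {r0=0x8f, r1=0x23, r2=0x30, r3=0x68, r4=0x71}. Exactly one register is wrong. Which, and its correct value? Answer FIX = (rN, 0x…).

[0] flags=1000 → (cmp)
[1] flags=1000 MI?T → r3=0x68
[2] flags=1000 VS?F → skip
[3] flags=1000 VC?T → r0=0xf0
[4] flags=0000 → (cmp)
[5] flags=0000 GT?T → r1=0x23
[6] flags=0000 VC?T → r4=0x71
[7] flags=0000 EQ?F → skip
[8] flags=1000 → (cmp)
[9] flags=1000 LT?T → r2=0x30
[10] flags=1000 HI?F → skip

FIX = (r0, 0xf0)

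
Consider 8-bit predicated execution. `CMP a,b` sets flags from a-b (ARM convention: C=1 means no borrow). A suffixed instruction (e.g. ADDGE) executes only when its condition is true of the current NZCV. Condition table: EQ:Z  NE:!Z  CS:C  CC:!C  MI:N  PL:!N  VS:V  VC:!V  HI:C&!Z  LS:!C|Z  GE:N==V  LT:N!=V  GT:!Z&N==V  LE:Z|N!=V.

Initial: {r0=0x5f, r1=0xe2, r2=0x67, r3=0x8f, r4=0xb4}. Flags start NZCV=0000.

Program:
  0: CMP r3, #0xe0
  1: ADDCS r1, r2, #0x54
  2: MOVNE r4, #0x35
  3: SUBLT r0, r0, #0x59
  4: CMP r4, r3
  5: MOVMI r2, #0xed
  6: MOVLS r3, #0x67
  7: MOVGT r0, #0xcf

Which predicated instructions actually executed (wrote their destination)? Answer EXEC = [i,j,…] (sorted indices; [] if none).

0: ✓ CMP  NZCV=1000
1: · ADDCS
2: ✓ MOVNE  r4←0x35
3: ✓ SUBLT  r0←0x06
4: ✓ CMP  NZCV=1001
5: ✓ MOVMI  r2←0xed
6: ✓ MOVLS  r3←0x67
7: ✓ MOVGT  r0←0xcf

EXEC = [2,3,5,6,7]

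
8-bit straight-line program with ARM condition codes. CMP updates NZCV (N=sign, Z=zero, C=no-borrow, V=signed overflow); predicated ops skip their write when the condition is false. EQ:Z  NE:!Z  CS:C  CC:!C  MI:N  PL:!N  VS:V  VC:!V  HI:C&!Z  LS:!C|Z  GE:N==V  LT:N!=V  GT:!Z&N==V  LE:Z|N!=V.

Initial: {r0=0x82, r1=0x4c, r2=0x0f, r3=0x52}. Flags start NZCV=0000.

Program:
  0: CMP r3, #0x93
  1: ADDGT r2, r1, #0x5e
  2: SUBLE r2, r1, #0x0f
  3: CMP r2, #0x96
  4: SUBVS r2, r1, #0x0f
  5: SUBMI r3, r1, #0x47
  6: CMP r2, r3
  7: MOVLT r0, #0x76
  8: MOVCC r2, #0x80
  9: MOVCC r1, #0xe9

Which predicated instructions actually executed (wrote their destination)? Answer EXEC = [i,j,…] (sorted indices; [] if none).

0: ✓ CMP  NZCV=1001
1: ✓ ADDGT  r2←0xaa
2: · SUBLE
3: ✓ CMP  NZCV=0010
4: · SUBVS
5: · SUBMI
6: ✓ CMP  NZCV=0011
7: ✓ MOVLT  r0←0x76
8: · MOVCC
9: · MOVCC

EXEC = [1,7]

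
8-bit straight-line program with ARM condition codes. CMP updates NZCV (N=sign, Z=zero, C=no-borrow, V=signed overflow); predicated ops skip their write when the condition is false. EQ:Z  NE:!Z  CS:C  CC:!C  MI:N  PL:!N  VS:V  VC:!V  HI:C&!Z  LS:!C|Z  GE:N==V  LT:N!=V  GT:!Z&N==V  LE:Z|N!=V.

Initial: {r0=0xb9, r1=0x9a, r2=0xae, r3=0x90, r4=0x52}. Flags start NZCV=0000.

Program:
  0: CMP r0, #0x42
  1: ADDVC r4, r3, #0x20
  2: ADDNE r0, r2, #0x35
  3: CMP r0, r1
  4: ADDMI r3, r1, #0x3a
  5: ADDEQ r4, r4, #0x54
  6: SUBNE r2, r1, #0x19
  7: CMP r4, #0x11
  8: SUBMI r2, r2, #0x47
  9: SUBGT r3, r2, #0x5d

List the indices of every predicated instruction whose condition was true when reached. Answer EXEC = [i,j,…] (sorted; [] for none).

EXEC = [2,6,9]

[0] flags=0011 → (cmp)
[1] flags=0011 VC?F → skip
[2] flags=0011 NE?T → r0=0xe3
[3] flags=0010 → (cmp)
[4] flags=0010 MI?F → skip
[5] flags=0010 EQ?F → skip
[6] flags=0010 NE?T → r2=0x81
[7] flags=0010 → (cmp)
[8] flags=0010 MI?F → skip
[9] flags=0010 GT?T → r3=0x24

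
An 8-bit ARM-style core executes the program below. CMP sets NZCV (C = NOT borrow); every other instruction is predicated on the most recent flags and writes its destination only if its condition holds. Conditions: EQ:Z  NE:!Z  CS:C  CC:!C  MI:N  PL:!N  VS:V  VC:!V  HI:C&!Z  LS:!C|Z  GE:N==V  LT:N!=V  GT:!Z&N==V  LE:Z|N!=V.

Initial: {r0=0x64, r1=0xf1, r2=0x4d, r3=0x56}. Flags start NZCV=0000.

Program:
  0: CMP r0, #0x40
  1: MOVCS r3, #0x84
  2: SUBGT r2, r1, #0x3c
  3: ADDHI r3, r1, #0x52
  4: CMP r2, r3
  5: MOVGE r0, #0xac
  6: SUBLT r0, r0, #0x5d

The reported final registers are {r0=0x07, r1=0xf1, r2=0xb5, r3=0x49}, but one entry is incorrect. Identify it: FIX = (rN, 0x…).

FIX = (r3, 0x43)

0: ✓ CMP  NZCV=0010
1: ✓ MOVCS  r3←0x84
2: ✓ SUBGT  r2←0xb5
3: ✓ ADDHI  r3←0x43
4: ✓ CMP  NZCV=0011
5: · MOVGE
6: ✓ SUBLT  r0←0x07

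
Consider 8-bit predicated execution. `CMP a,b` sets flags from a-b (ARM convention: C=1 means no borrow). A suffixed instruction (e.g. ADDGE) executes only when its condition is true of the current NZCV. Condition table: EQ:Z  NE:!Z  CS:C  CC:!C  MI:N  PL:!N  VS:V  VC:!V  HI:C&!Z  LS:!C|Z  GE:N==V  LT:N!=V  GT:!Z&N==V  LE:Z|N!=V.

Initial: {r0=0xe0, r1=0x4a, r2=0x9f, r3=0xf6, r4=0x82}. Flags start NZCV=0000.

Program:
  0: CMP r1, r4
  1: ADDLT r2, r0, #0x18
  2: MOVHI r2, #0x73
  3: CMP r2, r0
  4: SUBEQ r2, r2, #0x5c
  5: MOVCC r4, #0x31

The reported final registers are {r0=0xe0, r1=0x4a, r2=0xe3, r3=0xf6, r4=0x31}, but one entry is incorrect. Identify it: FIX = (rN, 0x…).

0: ✓ CMP  NZCV=1001
1: · ADDLT
2: · MOVHI
3: ✓ CMP  NZCV=1000
4: · SUBEQ
5: ✓ MOVCC  r4←0x31

FIX = (r2, 0x9f)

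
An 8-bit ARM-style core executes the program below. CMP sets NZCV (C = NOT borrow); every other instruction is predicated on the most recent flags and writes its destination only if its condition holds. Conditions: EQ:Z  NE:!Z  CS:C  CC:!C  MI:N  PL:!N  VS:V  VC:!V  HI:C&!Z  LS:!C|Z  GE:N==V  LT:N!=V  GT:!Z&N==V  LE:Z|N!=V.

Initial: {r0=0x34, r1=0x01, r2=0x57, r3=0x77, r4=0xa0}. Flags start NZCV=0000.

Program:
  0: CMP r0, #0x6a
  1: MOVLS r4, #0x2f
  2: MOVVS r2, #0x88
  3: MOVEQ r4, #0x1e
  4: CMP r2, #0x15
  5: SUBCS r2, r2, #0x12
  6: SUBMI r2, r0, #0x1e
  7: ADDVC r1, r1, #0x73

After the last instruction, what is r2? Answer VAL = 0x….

VAL = 0x45

0: ✓ CMP  NZCV=1000
1: ✓ MOVLS  r4←0x2f
2: · MOVVS
3: · MOVEQ
4: ✓ CMP  NZCV=0010
5: ✓ SUBCS  r2←0x45
6: · SUBMI
7: ✓ ADDVC  r1←0x74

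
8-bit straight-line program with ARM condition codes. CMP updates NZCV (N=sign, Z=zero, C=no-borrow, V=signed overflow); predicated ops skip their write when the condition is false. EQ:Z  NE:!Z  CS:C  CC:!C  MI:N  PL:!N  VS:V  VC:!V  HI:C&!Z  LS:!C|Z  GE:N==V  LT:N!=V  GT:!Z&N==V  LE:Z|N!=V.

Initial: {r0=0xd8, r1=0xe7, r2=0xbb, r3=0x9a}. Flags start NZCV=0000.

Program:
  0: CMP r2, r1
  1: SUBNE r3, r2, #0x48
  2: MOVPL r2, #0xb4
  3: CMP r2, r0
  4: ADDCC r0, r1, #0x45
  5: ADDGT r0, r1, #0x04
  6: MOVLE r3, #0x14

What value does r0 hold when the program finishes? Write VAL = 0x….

VAL = 0x2c

[0] flags=1000 → (cmp)
[1] flags=1000 NE?T → r3=0x73
[2] flags=1000 PL?F → skip
[3] flags=1000 → (cmp)
[4] flags=1000 CC?T → r0=0x2c
[5] flags=1000 GT?F → skip
[6] flags=1000 LE?T → r3=0x14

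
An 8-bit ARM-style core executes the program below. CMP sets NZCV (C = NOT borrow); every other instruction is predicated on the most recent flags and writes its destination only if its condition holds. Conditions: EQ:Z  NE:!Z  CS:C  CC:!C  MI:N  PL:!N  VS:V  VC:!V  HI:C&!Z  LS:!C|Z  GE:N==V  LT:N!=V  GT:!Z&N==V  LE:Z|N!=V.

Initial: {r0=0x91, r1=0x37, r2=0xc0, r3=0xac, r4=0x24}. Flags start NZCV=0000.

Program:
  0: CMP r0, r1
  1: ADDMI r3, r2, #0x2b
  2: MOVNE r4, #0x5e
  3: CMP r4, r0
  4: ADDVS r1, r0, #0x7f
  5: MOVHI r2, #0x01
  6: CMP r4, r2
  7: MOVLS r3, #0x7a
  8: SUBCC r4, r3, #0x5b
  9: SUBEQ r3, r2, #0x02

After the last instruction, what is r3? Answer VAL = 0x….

[0] flags=0011 → (cmp)
[1] flags=0011 MI?F → skip
[2] flags=0011 NE?T → r4=0x5e
[3] flags=1001 → (cmp)
[4] flags=1001 VS?T → r1=0x10
[5] flags=1001 HI?F → skip
[6] flags=1001 → (cmp)
[7] flags=1001 LS?T → r3=0x7a
[8] flags=1001 CC?T → r4=0x1f
[9] flags=1001 EQ?F → skip

VAL = 0x7a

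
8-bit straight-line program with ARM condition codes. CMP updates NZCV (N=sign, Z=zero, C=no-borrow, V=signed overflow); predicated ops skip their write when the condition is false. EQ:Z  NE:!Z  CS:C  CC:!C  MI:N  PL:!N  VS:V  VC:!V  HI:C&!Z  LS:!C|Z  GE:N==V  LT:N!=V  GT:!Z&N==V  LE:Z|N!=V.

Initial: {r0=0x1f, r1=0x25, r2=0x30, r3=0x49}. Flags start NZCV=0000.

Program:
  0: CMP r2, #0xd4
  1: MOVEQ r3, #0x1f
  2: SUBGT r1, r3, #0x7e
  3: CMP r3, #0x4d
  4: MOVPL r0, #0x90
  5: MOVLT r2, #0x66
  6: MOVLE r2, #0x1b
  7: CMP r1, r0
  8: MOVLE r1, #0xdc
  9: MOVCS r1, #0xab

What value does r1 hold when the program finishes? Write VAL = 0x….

[0] flags=0000 → (cmp)
[1] flags=0000 EQ?F → skip
[2] flags=0000 GT?T → r1=0xcb
[3] flags=1000 → (cmp)
[4] flags=1000 PL?F → skip
[5] flags=1000 LT?T → r2=0x66
[6] flags=1000 LE?T → r2=0x1b
[7] flags=1010 → (cmp)
[8] flags=1010 LE?T → r1=0xdc
[9] flags=1010 CS?T → r1=0xab

VAL = 0xab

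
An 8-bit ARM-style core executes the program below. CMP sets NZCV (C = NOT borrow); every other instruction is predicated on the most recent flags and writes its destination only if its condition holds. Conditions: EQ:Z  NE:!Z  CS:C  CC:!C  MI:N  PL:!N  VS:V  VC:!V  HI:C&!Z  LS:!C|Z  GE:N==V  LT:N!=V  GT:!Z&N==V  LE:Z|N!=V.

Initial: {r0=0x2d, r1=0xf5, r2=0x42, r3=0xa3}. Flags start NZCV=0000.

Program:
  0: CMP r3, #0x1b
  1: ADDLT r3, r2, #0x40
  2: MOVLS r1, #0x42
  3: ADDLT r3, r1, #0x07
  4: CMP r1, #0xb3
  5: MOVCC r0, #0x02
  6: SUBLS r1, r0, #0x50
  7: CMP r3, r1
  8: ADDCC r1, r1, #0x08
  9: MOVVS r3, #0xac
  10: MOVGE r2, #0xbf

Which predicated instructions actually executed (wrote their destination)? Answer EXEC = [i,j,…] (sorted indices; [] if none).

EXEC = [1,3,10]

[0] flags=1010 → (cmp)
[1] flags=1010 LT?T → r3=0x82
[2] flags=1010 LS?F → skip
[3] flags=1010 LT?T → r3=0xfc
[4] flags=0010 → (cmp)
[5] flags=0010 CC?F → skip
[6] flags=0010 LS?F → skip
[7] flags=0010 → (cmp)
[8] flags=0010 CC?F → skip
[9] flags=0010 VS?F → skip
[10] flags=0010 GE?T → r2=0xbf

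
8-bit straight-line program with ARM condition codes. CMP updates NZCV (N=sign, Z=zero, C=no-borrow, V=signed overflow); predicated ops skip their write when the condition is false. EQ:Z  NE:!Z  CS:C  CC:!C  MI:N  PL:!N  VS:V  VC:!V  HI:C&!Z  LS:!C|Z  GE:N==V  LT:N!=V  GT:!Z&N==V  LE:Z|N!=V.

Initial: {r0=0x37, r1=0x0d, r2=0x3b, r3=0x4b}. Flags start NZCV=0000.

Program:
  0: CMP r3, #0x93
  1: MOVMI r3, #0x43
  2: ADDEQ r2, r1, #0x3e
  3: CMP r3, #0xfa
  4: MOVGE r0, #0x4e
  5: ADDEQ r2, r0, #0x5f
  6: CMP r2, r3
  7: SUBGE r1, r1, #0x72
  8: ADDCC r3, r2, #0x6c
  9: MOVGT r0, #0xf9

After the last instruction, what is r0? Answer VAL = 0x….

VAL = 0x4e

[0] flags=1001 → (cmp)
[1] flags=1001 MI?T → r3=0x43
[2] flags=1001 EQ?F → skip
[3] flags=0000 → (cmp)
[4] flags=0000 GE?T → r0=0x4e
[5] flags=0000 EQ?F → skip
[6] flags=1000 → (cmp)
[7] flags=1000 GE?F → skip
[8] flags=1000 CC?T → r3=0xa7
[9] flags=1000 GT?F → skip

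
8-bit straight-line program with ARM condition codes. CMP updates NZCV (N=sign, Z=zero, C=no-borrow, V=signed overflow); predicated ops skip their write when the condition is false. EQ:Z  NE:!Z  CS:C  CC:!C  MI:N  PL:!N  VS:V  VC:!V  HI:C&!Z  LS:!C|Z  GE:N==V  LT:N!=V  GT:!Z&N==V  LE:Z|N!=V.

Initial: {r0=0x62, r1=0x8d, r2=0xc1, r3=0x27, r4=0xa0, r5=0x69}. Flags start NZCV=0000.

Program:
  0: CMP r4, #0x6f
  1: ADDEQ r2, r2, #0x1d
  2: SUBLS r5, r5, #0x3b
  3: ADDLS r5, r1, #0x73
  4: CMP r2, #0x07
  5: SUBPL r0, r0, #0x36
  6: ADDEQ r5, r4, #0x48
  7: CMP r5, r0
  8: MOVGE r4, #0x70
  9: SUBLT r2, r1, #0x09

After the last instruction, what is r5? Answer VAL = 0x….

[0] flags=0011 → (cmp)
[1] flags=0011 EQ?F → skip
[2] flags=0011 LS?F → skip
[3] flags=0011 LS?F → skip
[4] flags=1010 → (cmp)
[5] flags=1010 PL?F → skip
[6] flags=1010 EQ?F → skip
[7] flags=0010 → (cmp)
[8] flags=0010 GE?T → r4=0x70
[9] flags=0010 LT?F → skip

VAL = 0x69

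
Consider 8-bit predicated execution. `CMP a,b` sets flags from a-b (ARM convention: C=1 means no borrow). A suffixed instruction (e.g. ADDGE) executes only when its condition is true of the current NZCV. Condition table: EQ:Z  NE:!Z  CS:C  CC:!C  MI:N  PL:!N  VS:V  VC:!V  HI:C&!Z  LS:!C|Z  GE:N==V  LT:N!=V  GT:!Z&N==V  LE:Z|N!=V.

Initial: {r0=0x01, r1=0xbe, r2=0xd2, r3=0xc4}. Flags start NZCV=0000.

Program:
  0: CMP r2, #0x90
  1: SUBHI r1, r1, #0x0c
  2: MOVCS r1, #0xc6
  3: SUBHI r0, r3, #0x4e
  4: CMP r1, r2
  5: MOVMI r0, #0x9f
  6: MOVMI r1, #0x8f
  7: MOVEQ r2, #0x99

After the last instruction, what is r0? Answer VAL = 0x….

VAL = 0x9f

0: ✓ CMP  NZCV=0010
1: ✓ SUBHI  r1←0xb2
2: ✓ MOVCS  r1←0xc6
3: ✓ SUBHI  r0←0x76
4: ✓ CMP  NZCV=1000
5: ✓ MOVMI  r0←0x9f
6: ✓ MOVMI  r1←0x8f
7: · MOVEQ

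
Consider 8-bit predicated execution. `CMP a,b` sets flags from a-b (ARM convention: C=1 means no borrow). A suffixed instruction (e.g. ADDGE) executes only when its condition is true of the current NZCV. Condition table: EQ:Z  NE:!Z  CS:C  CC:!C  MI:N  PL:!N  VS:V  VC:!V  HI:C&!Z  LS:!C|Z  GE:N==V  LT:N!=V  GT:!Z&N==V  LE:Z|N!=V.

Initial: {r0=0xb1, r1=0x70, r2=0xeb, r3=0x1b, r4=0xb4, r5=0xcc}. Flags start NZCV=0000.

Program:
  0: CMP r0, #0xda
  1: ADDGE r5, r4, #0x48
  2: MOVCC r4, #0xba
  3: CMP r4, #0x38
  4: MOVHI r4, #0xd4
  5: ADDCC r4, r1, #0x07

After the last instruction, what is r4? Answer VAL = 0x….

VAL = 0xd4

[0] flags=1000 → (cmp)
[1] flags=1000 GE?F → skip
[2] flags=1000 CC?T → r4=0xba
[3] flags=1010 → (cmp)
[4] flags=1010 HI?T → r4=0xd4
[5] flags=1010 CC?F → skip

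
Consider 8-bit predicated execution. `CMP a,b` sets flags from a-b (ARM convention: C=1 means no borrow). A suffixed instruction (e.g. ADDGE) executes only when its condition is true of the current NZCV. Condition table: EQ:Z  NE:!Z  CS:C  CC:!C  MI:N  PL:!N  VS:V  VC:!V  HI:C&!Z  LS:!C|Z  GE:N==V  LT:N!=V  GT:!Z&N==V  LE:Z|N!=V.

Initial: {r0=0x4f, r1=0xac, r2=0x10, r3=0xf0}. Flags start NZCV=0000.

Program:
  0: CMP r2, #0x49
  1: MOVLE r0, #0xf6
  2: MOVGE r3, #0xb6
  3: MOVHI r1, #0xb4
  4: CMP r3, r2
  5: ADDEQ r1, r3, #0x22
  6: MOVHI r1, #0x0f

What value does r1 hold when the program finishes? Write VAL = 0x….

VAL = 0x0f

0: ✓ CMP  NZCV=1000
1: ✓ MOVLE  r0←0xf6
2: · MOVGE
3: · MOVHI
4: ✓ CMP  NZCV=1010
5: · ADDEQ
6: ✓ MOVHI  r1←0x0f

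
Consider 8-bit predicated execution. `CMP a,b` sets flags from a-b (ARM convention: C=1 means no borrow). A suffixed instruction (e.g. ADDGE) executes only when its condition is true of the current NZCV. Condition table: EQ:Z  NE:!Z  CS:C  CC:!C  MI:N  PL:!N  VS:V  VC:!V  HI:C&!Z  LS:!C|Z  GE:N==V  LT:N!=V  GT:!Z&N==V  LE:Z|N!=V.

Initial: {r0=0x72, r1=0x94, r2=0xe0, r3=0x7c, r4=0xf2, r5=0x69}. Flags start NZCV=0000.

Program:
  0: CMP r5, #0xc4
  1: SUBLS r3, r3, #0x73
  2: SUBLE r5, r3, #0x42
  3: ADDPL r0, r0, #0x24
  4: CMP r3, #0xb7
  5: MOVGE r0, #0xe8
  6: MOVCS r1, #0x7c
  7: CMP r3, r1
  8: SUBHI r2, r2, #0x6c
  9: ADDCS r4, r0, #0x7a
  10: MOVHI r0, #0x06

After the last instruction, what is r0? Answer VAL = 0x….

VAL = 0xe8

0: ✓ CMP  NZCV=1001
1: ✓ SUBLS  r3←0x09
2: · SUBLE
3: · ADDPL
4: ✓ CMP  NZCV=0000
5: ✓ MOVGE  r0←0xe8
6: · MOVCS
7: ✓ CMP  NZCV=0000
8: · SUBHI
9: · ADDCS
10: · MOVHI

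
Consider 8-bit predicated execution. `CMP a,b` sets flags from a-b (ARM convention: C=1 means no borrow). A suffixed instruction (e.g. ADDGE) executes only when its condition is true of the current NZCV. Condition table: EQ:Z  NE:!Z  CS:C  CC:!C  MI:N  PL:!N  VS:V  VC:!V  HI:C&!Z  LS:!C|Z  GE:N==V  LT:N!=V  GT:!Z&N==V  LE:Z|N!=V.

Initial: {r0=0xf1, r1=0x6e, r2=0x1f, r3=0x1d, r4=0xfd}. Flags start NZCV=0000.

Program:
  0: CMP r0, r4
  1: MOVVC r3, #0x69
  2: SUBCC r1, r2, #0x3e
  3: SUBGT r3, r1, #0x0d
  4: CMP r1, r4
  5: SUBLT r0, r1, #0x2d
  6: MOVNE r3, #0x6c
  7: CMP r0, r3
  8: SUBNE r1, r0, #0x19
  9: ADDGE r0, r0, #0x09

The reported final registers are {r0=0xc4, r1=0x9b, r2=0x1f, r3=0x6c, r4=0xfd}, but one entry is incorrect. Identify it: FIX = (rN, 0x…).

[0] flags=1000 → (cmp)
[1] flags=1000 VC?T → r3=0x69
[2] flags=1000 CC?T → r1=0xe1
[3] flags=1000 GT?F → skip
[4] flags=1000 → (cmp)
[5] flags=1000 LT?T → r0=0xb4
[6] flags=1000 NE?T → r3=0x6c
[7] flags=0011 → (cmp)
[8] flags=0011 NE?T → r1=0x9b
[9] flags=0011 GE?F → skip

FIX = (r0, 0xb4)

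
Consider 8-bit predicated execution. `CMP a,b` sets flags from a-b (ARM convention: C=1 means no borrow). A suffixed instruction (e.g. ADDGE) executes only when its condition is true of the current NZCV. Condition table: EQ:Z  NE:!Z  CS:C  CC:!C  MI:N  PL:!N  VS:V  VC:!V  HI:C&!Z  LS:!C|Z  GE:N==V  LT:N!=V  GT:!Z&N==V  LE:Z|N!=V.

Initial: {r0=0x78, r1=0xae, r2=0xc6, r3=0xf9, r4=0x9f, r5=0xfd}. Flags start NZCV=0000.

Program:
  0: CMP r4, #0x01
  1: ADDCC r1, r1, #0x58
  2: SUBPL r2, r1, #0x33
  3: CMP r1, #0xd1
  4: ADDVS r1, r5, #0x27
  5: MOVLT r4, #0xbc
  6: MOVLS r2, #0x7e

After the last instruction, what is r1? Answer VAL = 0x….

[0] flags=1010 → (cmp)
[1] flags=1010 CC?F → skip
[2] flags=1010 PL?F → skip
[3] flags=1000 → (cmp)
[4] flags=1000 VS?F → skip
[5] flags=1000 LT?T → r4=0xbc
[6] flags=1000 LS?T → r2=0x7e

VAL = 0xae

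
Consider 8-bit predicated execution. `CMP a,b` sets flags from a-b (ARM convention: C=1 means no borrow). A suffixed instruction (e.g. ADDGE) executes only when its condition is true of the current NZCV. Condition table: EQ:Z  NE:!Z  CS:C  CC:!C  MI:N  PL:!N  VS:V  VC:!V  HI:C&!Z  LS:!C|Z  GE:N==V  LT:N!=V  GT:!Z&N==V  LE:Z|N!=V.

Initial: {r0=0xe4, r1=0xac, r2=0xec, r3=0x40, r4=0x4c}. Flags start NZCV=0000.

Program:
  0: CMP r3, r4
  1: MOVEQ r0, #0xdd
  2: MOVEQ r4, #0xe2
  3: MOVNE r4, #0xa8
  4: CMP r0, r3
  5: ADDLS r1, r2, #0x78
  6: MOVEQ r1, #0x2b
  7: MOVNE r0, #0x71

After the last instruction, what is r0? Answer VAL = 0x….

VAL = 0x71

[0] flags=1000 → (cmp)
[1] flags=1000 EQ?F → skip
[2] flags=1000 EQ?F → skip
[3] flags=1000 NE?T → r4=0xa8
[4] flags=1010 → (cmp)
[5] flags=1010 LS?F → skip
[6] flags=1010 EQ?F → skip
[7] flags=1010 NE?T → r0=0x71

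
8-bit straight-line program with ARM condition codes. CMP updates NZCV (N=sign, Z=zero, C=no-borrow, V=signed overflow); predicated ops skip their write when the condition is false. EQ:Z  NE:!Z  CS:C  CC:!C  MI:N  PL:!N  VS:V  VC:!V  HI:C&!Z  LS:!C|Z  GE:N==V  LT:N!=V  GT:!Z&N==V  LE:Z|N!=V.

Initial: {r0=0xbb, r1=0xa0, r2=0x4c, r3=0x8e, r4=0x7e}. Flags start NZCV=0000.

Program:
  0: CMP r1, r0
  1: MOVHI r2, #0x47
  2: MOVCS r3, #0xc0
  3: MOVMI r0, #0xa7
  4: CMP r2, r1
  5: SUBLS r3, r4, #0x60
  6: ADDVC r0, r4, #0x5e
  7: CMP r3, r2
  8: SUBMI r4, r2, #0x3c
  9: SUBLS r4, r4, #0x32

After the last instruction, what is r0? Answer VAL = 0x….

0: ✓ CMP  NZCV=1000
1: · MOVHI
2: · MOVCS
3: ✓ MOVMI  r0←0xa7
4: ✓ CMP  NZCV=1001
5: ✓ SUBLS  r3←0x1e
6: · ADDVC
7: ✓ CMP  NZCV=1000
8: ✓ SUBMI  r4←0x10
9: ✓ SUBLS  r4←0xde

VAL = 0xa7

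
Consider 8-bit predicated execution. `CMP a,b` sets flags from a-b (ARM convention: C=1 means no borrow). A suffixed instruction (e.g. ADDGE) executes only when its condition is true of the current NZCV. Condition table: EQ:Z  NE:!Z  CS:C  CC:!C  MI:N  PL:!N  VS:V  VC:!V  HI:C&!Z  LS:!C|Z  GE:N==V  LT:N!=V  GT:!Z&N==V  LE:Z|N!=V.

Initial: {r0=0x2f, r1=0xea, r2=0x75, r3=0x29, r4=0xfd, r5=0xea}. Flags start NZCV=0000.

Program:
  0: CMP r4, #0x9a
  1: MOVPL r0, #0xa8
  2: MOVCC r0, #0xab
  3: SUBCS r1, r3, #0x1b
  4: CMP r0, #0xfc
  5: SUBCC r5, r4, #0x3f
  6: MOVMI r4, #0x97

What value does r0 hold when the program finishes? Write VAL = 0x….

[0] flags=0010 → (cmp)
[1] flags=0010 PL?T → r0=0xa8
[2] flags=0010 CC?F → skip
[3] flags=0010 CS?T → r1=0x0e
[4] flags=1000 → (cmp)
[5] flags=1000 CC?T → r5=0xbe
[6] flags=1000 MI?T → r4=0x97

VAL = 0xa8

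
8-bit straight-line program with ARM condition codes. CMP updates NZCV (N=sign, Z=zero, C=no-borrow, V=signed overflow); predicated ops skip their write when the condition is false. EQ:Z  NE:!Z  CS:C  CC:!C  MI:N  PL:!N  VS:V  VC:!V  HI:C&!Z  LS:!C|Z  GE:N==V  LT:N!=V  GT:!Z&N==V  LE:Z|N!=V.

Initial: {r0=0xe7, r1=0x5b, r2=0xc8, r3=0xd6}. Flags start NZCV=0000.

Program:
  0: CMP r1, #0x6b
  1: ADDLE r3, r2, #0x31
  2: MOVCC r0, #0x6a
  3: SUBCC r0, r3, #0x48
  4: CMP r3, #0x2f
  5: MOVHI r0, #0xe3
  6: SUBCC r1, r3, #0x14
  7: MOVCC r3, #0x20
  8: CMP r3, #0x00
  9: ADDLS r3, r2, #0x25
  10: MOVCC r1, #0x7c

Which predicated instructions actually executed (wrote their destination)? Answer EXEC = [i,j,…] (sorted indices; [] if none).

EXEC = [1,2,3,5]

0: ✓ CMP  NZCV=1000
1: ✓ ADDLE  r3←0xf9
2: ✓ MOVCC  r0←0x6a
3: ✓ SUBCC  r0←0xb1
4: ✓ CMP  NZCV=1010
5: ✓ MOVHI  r0←0xe3
6: · SUBCC
7: · MOVCC
8: ✓ CMP  NZCV=1010
9: · ADDLS
10: · MOVCC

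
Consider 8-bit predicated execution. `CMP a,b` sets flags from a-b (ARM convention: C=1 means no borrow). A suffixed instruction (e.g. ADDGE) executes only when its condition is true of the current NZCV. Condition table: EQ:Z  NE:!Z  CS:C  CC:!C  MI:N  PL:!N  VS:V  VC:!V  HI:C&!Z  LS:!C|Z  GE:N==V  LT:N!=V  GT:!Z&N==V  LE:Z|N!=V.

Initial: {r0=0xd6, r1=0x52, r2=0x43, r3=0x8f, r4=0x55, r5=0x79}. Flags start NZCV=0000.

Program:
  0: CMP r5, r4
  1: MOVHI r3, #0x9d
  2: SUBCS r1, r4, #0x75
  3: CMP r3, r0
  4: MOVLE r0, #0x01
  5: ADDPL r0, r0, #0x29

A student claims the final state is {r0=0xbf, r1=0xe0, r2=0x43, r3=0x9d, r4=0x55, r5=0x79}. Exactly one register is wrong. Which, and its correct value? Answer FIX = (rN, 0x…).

FIX = (r0, 0x01)

[0] flags=0010 → (cmp)
[1] flags=0010 HI?T → r3=0x9d
[2] flags=0010 CS?T → r1=0xe0
[3] flags=1000 → (cmp)
[4] flags=1000 LE?T → r0=0x01
[5] flags=1000 PL?F → skip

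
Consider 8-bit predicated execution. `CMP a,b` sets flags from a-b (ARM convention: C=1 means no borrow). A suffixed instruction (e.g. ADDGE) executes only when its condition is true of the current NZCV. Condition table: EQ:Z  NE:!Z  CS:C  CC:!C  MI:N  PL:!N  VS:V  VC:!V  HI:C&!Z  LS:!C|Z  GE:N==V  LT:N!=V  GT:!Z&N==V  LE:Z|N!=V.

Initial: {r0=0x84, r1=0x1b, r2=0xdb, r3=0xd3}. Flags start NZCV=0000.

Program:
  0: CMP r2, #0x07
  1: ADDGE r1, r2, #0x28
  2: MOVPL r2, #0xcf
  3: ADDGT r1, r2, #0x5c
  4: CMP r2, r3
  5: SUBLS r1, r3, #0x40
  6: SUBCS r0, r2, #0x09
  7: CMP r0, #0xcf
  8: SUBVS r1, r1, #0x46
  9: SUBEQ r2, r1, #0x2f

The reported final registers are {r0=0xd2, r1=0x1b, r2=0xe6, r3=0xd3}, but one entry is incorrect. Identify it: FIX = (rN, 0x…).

[0] flags=1010 → (cmp)
[1] flags=1010 GE?F → skip
[2] flags=1010 PL?F → skip
[3] flags=1010 GT?F → skip
[4] flags=0010 → (cmp)
[5] flags=0010 LS?F → skip
[6] flags=0010 CS?T → r0=0xd2
[7] flags=0010 → (cmp)
[8] flags=0010 VS?F → skip
[9] flags=0010 EQ?F → skip

FIX = (r2, 0xdb)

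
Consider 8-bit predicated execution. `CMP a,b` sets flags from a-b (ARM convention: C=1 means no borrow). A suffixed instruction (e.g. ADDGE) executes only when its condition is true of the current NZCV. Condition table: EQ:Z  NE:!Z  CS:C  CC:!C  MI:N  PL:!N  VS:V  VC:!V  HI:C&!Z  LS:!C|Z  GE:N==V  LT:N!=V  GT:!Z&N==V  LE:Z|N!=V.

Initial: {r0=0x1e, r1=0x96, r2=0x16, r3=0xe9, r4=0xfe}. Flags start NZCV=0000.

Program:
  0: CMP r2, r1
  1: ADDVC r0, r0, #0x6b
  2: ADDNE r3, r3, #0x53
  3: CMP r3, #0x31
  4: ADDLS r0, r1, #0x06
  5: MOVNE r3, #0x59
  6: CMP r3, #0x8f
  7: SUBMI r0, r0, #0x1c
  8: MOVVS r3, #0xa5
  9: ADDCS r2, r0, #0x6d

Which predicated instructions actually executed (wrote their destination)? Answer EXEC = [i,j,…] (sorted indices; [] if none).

[0] flags=1001 → (cmp)
[1] flags=1001 VC?F → skip
[2] flags=1001 NE?T → r3=0x3c
[3] flags=0010 → (cmp)
[4] flags=0010 LS?F → skip
[5] flags=0010 NE?T → r3=0x59
[6] flags=1001 → (cmp)
[7] flags=1001 MI?T → r0=0x02
[8] flags=1001 VS?T → r3=0xa5
[9] flags=1001 CS?F → skip

EXEC = [2,5,7,8]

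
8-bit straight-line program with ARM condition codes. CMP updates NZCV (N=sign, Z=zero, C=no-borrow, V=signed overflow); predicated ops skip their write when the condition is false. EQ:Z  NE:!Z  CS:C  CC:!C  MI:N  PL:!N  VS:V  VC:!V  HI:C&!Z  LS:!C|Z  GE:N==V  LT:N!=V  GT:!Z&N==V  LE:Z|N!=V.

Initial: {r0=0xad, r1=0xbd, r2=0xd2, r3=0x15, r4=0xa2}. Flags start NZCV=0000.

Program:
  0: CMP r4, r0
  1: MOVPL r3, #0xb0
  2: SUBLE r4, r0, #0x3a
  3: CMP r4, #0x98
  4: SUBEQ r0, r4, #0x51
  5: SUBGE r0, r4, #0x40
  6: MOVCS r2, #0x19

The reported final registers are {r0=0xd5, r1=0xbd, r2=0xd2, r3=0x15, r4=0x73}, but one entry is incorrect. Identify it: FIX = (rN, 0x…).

FIX = (r0, 0x33)

[0] flags=1000 → (cmp)
[1] flags=1000 PL?F → skip
[2] flags=1000 LE?T → r4=0x73
[3] flags=1001 → (cmp)
[4] flags=1001 EQ?F → skip
[5] flags=1001 GE?T → r0=0x33
[6] flags=1001 CS?F → skip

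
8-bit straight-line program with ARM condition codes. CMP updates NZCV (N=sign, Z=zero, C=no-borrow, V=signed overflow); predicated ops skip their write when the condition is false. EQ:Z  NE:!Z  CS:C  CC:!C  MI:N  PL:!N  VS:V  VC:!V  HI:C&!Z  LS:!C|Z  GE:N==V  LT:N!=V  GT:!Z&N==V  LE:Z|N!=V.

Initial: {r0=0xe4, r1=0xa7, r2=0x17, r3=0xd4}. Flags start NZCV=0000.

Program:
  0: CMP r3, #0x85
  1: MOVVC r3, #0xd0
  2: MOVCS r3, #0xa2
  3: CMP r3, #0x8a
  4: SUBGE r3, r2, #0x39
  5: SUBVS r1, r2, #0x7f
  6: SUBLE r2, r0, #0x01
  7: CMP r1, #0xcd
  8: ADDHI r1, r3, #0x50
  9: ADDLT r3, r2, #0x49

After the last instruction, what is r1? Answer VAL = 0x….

[0] flags=0010 → (cmp)
[1] flags=0010 VC?T → r3=0xd0
[2] flags=0010 CS?T → r3=0xa2
[3] flags=0010 → (cmp)
[4] flags=0010 GE?T → r3=0xde
[5] flags=0010 VS?F → skip
[6] flags=0010 LE?F → skip
[7] flags=1000 → (cmp)
[8] flags=1000 HI?F → skip
[9] flags=1000 LT?T → r3=0x60

VAL = 0xa7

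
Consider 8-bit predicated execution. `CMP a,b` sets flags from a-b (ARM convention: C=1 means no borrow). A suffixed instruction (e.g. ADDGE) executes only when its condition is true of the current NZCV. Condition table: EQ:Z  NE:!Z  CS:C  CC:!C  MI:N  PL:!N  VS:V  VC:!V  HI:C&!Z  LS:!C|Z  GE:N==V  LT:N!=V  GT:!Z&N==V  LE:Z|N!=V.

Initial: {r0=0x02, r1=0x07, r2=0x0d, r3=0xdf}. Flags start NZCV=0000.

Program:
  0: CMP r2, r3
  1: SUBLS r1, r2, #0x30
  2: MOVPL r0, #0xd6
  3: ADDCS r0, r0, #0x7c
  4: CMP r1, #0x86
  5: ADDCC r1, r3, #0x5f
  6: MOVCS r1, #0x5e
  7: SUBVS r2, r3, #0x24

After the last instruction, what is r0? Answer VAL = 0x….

VAL = 0xd6

0: ✓ CMP  NZCV=0000
1: ✓ SUBLS  r1←0xdd
2: ✓ MOVPL  r0←0xd6
3: · ADDCS
4: ✓ CMP  NZCV=0010
5: · ADDCC
6: ✓ MOVCS  r1←0x5e
7: · SUBVS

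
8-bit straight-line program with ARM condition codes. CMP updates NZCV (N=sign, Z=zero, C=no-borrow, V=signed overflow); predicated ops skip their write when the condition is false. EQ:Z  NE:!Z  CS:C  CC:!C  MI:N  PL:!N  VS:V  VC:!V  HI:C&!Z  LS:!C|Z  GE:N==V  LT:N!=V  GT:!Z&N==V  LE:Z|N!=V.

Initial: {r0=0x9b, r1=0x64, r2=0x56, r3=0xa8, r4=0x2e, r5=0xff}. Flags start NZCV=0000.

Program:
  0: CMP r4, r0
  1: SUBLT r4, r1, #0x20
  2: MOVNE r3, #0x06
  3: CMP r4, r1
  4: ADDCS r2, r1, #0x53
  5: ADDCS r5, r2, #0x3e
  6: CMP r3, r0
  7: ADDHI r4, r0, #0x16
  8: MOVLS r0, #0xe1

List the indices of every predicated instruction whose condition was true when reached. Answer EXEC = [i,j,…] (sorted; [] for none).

EXEC = [2,8]

0: ✓ CMP  NZCV=1001
1: · SUBLT
2: ✓ MOVNE  r3←0x06
3: ✓ CMP  NZCV=1000
4: · ADDCS
5: · ADDCS
6: ✓ CMP  NZCV=0000
7: · ADDHI
8: ✓ MOVLS  r0←0xe1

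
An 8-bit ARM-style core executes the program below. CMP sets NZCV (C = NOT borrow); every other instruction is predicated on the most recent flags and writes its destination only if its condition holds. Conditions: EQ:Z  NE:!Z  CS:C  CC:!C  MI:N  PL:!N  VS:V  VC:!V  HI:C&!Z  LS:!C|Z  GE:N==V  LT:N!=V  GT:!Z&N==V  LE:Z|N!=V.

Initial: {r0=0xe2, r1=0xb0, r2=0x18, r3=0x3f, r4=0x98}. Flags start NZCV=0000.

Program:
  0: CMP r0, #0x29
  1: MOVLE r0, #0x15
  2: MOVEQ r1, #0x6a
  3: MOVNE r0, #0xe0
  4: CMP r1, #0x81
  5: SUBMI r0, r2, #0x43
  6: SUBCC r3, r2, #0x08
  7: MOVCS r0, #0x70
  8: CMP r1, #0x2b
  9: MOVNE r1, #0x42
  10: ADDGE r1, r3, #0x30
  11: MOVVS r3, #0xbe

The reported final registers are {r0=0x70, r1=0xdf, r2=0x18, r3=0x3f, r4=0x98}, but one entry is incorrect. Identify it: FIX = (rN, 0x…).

0: ✓ CMP  NZCV=1010
1: ✓ MOVLE  r0←0x15
2: · MOVEQ
3: ✓ MOVNE  r0←0xe0
4: ✓ CMP  NZCV=0010
5: · SUBMI
6: · SUBCC
7: ✓ MOVCS  r0←0x70
8: ✓ CMP  NZCV=1010
9: ✓ MOVNE  r1←0x42
10: · ADDGE
11: · MOVVS

FIX = (r1, 0x42)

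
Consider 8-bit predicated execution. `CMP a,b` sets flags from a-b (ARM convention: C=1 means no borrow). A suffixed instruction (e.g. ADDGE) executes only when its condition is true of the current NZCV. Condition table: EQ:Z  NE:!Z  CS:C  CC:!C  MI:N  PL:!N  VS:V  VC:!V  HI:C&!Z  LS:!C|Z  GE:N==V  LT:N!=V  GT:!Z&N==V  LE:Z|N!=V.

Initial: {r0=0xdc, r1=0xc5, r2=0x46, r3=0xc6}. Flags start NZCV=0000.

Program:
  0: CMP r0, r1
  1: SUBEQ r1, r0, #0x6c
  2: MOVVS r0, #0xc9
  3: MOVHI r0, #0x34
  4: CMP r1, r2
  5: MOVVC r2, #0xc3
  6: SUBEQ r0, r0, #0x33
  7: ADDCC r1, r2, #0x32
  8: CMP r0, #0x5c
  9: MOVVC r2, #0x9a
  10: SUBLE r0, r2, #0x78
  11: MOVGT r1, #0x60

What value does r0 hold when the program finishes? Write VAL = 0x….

VAL = 0x22

[0] flags=0010 → (cmp)
[1] flags=0010 EQ?F → skip
[2] flags=0010 VS?F → skip
[3] flags=0010 HI?T → r0=0x34
[4] flags=0011 → (cmp)
[5] flags=0011 VC?F → skip
[6] flags=0011 EQ?F → skip
[7] flags=0011 CC?F → skip
[8] flags=1000 → (cmp)
[9] flags=1000 VC?T → r2=0x9a
[10] flags=1000 LE?T → r0=0x22
[11] flags=1000 GT?F → skip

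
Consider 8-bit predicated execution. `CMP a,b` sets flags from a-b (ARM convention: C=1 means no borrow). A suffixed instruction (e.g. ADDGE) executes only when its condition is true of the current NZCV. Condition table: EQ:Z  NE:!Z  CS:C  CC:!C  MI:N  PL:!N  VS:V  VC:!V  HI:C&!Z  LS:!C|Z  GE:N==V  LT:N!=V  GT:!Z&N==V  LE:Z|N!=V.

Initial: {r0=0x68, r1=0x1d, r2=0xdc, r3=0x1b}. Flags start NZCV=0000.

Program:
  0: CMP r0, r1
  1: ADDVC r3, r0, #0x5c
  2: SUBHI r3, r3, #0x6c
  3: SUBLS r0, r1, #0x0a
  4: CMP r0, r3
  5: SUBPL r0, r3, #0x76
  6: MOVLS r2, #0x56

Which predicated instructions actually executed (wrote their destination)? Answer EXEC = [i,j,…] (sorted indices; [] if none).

0: ✓ CMP  NZCV=0010
1: ✓ ADDVC  r3←0xc4
2: ✓ SUBHI  r3←0x58
3: · SUBLS
4: ✓ CMP  NZCV=0010
5: ✓ SUBPL  r0←0xe2
6: · MOVLS

EXEC = [1,2,5]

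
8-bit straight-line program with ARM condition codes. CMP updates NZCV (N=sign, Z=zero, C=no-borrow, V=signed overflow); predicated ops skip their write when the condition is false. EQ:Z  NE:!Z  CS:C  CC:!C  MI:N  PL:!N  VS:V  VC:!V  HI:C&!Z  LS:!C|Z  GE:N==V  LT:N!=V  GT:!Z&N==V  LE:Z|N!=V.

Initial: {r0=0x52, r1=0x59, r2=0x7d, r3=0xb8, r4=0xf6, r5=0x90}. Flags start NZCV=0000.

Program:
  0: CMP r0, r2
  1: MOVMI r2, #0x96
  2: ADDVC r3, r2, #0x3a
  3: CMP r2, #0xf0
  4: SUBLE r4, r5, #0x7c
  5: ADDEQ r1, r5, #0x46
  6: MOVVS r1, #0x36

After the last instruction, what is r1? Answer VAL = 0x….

[0] flags=1000 → (cmp)
[1] flags=1000 MI?T → r2=0x96
[2] flags=1000 VC?T → r3=0xd0
[3] flags=1000 → (cmp)
[4] flags=1000 LE?T → r4=0x14
[5] flags=1000 EQ?F → skip
[6] flags=1000 VS?F → skip

VAL = 0x59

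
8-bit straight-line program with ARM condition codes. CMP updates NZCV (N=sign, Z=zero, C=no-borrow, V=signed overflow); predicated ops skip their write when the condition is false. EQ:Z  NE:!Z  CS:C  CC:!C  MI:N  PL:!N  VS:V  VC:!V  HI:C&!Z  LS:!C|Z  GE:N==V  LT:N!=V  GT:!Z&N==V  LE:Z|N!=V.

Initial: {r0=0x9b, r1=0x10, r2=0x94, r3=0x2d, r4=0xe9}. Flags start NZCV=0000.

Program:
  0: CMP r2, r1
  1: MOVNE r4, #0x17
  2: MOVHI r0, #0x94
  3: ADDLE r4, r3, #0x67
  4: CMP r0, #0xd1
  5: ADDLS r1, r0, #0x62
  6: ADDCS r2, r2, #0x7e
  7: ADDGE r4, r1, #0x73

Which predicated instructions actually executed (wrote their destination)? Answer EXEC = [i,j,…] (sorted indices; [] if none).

EXEC = [1,2,3,5]

0: ✓ CMP  NZCV=1010
1: ✓ MOVNE  r4←0x17
2: ✓ MOVHI  r0←0x94
3: ✓ ADDLE  r4←0x94
4: ✓ CMP  NZCV=1000
5: ✓ ADDLS  r1←0xf6
6: · ADDCS
7: · ADDGE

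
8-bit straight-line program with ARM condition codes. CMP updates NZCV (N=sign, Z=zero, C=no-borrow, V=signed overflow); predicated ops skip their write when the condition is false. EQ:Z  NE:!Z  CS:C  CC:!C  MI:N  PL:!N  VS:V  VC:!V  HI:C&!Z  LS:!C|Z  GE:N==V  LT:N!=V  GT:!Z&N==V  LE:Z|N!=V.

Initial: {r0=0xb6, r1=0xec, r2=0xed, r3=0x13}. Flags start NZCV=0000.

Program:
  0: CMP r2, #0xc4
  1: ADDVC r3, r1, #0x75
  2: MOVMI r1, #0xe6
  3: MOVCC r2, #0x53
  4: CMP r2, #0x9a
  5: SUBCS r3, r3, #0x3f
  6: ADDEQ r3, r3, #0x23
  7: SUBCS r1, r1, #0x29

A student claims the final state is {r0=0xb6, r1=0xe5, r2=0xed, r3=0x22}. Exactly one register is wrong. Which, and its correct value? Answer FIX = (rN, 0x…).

FIX = (r1, 0xc3)

0: ✓ CMP  NZCV=0010
1: ✓ ADDVC  r3←0x61
2: · MOVMI
3: · MOVCC
4: ✓ CMP  NZCV=0010
5: ✓ SUBCS  r3←0x22
6: · ADDEQ
7: ✓ SUBCS  r1←0xc3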